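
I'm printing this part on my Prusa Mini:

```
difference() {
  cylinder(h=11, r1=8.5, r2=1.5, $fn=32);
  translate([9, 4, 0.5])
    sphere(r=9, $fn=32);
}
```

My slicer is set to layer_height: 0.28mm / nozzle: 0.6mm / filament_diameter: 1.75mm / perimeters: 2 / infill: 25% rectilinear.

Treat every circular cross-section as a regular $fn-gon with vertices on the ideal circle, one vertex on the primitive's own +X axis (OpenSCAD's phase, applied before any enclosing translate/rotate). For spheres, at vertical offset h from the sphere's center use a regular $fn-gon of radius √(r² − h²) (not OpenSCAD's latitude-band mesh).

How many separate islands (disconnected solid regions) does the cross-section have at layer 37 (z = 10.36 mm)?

1

At z = 10.36 mm: the cone: at t=0.942 of its height the radius interpolates to r₁+(r₂−r₁)t = 1.907, giving a regular 32-gon of that circumradius; the sphere at (9, 4) does not reach this height (|z−center|=9.860 > r=9); After the difference (first − rest): none of the subtracted shapes is present at this height, so the cone is unchanged — 1 connected region. Overall, the cross-section is a single solid region. Island count = 1.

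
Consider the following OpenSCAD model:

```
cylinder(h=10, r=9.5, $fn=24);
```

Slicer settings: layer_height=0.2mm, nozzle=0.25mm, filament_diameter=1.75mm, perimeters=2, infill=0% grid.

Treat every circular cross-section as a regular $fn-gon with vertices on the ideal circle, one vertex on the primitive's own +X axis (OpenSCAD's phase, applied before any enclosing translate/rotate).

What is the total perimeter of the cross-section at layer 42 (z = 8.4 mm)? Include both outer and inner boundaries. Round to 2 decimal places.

59.52 mm

At z = 8.4 mm: the r=9.5 cylinder gives a regular 24-gon of circumradius 9.5 (constant along its height) (perimeter = 2·24·9.500·sin(180°/24) = 59.52 mm). Overall, the cross-section is a single solid region. Total boundary length (outer) = 59.52 mm.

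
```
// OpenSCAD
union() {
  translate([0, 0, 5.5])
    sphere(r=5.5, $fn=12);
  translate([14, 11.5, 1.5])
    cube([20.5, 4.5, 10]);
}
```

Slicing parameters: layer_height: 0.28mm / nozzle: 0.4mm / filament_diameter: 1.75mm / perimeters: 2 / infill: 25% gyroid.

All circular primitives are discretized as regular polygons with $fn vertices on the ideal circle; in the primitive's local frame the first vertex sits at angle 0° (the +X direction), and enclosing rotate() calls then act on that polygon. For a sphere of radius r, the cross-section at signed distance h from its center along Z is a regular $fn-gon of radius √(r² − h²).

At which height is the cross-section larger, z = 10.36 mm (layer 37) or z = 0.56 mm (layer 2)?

Layer 37 (z = 10.36): the sphere: section is a regular 12-gon, circumradius = √(r²−h²) = √(5.5²−4.86²) = 2.575 (area = (12/2)·2.575²·sin(360°/12) = 19.89 mm²); the 20.5×4.5 cube at (14, 11.5) contributes its full rectangle (area 92.25 mm²); Merging all regions: the 2 present regions are separate (no shared area or edge), so areas and boundary lengths simply add and each stays a separate island — area = 112.14 mm². So its area = 112.14 mm². Layer 2 (z = 0.56): the sphere: section is a regular 12-gon, circumradius = √(r²−h²) = √(5.5²−4.94²) = 2.418 (area = (12/2)·2.418²·sin(360°/12) = 17.54 mm²); the cube at (14, 11.5) does not reach this height (z outside [1.5, 11.5]); Merging all regions: only the r=5.5 sphere is present, so the union is just that shape — area = 17.54 mm². So its area = 17.54 mm². Layer 37 is larger (112.14 vs 17.54 mm²).

layer 37 (z = 10.36 mm)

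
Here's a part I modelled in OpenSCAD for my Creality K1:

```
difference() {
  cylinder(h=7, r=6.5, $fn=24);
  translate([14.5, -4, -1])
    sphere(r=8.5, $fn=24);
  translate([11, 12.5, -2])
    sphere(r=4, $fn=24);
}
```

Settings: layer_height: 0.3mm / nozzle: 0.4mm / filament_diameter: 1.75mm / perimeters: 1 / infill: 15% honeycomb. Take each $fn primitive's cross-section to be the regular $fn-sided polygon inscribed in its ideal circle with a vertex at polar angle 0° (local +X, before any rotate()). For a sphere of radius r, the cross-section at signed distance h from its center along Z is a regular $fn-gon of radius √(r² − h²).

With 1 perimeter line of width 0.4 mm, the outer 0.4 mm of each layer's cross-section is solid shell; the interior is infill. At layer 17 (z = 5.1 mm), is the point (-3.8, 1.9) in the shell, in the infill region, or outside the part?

infill

At z = 5.1 mm: the r=6.5 cylinder contributes a regular 24-gon of circumradius 6.5; the r=8.5 sphere at (14.5, -4) slices to a regular 24-gon of circumradius 5.919 (√(r²−h²) with h=6.1 from center); the sphere at (11, 12.5) is absent (|z−center|=7.100 > r=4); Taking the first minus the rest: starting from the r=6.5 cylinder, the r=8.5 sphere at (14.5, -4) misses the remaining region (no effect) — 1 connected region. Overall, the cross-section is a single solid region. The nearest boundary edge runs (-6.28, 1.68)→(-5.63, 3.25); distance from the point to it = 2.21 mm. The point is inside the cross-section and 2.21 mm from the nearest boundary — more than the 0.4 mm shell width (1 × 0.4), so it's in the infill interior.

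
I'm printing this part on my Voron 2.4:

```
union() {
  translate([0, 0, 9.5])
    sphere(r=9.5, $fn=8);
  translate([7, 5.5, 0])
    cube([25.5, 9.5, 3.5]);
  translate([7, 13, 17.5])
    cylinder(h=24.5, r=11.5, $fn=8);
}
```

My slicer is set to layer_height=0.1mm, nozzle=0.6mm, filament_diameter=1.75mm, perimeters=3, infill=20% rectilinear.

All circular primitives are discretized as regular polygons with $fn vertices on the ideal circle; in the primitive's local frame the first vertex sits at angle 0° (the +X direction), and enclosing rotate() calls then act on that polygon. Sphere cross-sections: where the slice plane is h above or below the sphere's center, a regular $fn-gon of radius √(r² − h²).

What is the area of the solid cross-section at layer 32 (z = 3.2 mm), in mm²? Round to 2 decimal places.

At z = 3.2 mm: the r=9.5 sphere slices to a regular 8-gon of circumradius 7.111 (√(r²−h²) with h=6.3 from center) (area = (8/2)·7.111²·sin(360°/8) = 143.01 mm²); the cube at (7, 5.5) (footprint 25.5×9.5) is included at this height (area 242.25 mm²); the cylinder at (7, 13) does not reach this height (z outside [17.5, 42]); Merging all regions: the 2 present regions are separate (no shared area or edge), so areas and boundary lengths simply add and each stays a separate island — area = 385.26 mm². Overall, the cross-section has 2 separate islands. Net area = 385.26 mm².

385.26 mm²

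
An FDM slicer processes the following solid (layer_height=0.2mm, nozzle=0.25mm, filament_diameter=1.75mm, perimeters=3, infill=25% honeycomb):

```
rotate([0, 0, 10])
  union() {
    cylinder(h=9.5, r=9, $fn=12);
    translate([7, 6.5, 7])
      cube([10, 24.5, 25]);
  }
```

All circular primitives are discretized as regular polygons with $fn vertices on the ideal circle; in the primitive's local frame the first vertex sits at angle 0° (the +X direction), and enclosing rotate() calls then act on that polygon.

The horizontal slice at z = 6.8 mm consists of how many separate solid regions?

1

At z = 6.8 mm: the r=9 cylinder contributes a regular 12-gon of circumradius 9; the cube at (7, 6.5) does not reach this height (z outside [7, 32]); Taking the union: only the r=9 cylinder is present, so the union is just that shape — 1 connected region; (rotated 10° about Z; rotation is an isometry so areas/perimeters/island counts are preserved). The result has 1 disconnected region.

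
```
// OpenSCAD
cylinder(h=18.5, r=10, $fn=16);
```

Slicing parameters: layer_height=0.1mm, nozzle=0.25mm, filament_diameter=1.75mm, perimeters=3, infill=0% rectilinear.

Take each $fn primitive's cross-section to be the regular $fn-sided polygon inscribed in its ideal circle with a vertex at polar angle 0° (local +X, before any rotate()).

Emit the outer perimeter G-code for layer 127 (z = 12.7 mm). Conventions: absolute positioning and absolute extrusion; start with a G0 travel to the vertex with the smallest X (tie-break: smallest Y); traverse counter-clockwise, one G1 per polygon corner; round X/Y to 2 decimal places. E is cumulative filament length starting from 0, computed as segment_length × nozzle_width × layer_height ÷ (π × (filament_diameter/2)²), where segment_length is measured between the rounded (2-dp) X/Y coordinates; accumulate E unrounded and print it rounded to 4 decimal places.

At z = 12.7 mm: the r=10 cylinder gives a regular 16-gon of circumradius 10 (constant along its height). The outline is a single polygon with 16 vertices. Extrusion per mm of travel: 0.25 × 0.1 / (π × 0.875²) = 0.010394. Accumulating E over each segment gives final E = 0.6489.

G0 X-10.00 Y0.00 Z12.70
G1 X-9.24 Y-3.83 E0.0406
G1 X-7.07 Y-7.07 E0.0811
G1 X-3.83 Y-9.24 E0.1216
G1 X0.00 Y-10.00 E0.1622
G1 X3.83 Y-9.24 E0.2028
G1 X7.07 Y-7.07 E0.2433
G1 X9.24 Y-3.83 E0.2839
G1 X10.00 Y0.00 E0.3245
G1 X9.24 Y3.83 E0.3650
G1 X7.07 Y7.07 E0.4056
G1 X3.83 Y9.24 E0.4461
G1 X0.00 Y10.00 E0.4867
G1 X-3.83 Y9.24 E0.5273
G1 X-7.07 Y7.07 E0.5678
G1 X-9.24 Y3.83 E0.6083
G1 X-10.00 Y0.00 E0.6489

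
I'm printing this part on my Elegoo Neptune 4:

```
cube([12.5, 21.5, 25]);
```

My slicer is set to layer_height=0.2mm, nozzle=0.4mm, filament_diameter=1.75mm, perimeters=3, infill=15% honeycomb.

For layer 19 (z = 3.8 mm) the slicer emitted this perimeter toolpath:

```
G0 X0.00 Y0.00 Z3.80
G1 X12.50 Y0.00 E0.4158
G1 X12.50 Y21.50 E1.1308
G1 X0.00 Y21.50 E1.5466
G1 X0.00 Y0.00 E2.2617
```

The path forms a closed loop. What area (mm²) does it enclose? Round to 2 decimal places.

Apply the shoelace formula to the sequence of (X, Y) vertices; enclosed area = 268.75 mm².

268.75 mm²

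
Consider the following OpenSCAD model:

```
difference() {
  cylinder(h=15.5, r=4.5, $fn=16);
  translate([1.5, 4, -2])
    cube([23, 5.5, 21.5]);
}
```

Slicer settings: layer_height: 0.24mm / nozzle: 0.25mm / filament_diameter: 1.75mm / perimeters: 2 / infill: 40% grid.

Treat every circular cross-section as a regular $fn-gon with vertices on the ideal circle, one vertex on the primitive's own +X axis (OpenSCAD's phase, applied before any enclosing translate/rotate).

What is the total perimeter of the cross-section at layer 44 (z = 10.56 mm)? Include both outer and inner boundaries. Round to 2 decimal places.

At z = 10.56 mm: the r=4.5 cylinder contributes a regular 16-gon of circumradius 4.5 (perimeter = 2·16·4.500·sin(180°/16) = 28.09 mm); the 23×5.5 cube at (1.5, 4) contributes its full rectangle (perimeter 57.00 mm); After the difference (first − rest): starting from the r=4.5 cylinder, the 23×5.5 cube at (1.5, 4) partially overlaps it — only the 0.06 mm² overlap (of its 126.50 mm²) is removed, clipping the outline — boundary = 28.24 mm. Overall, the cross-section is a single solid region. Total boundary length (outer) = 28.24 mm.

28.24 mm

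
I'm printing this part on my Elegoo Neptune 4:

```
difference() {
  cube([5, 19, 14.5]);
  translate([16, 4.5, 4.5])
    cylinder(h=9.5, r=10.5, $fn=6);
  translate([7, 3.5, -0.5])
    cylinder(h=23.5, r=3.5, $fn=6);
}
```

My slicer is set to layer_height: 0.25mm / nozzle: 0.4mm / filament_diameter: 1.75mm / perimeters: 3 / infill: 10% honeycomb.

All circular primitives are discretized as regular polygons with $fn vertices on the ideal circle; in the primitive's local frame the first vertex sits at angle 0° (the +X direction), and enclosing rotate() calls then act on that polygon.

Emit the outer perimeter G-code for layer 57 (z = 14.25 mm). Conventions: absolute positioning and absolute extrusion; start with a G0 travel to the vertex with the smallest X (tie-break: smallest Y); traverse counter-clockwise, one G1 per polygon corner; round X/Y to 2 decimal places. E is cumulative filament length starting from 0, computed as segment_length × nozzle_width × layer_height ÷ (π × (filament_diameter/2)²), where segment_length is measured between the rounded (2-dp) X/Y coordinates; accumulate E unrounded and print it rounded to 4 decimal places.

G0 X0.00 Y0.00 Z14.25
G1 X5.00 Y0.00 E0.2079
G1 X5.00 Y0.90 E0.2453
G1 X3.50 Y3.50 E0.3701
G1 X5.00 Y6.10 E0.4949
G1 X5.00 Y19.00 E1.0312
G1 X0.00 Y19.00 E1.2391
G1 X0.00 Y0.00 E2.0290

At z = 14.25 mm: the 5×19 cube contributes its full rectangle; the cylinder at (16, 4.5) is absent (z outside [4.5, 14]); the cylinder at (7, 3.5): section is a regular 6-gon, circumradius r=3.5; Taking the first minus the rest: starting from the 5×19 cube, the r=3.5 cylinder at (7, 3.5) partially overlaps it — only the 3.90 mm² overlap (of its 31.83 mm²) is removed, clipping the outline — 1 connected region. The outline is a single polygon with 7 vertices. Extrusion per mm of travel: 0.4 × 0.25 / (π × 0.875²) = 0.041575. Accumulating E over each segment gives final E = 2.0290.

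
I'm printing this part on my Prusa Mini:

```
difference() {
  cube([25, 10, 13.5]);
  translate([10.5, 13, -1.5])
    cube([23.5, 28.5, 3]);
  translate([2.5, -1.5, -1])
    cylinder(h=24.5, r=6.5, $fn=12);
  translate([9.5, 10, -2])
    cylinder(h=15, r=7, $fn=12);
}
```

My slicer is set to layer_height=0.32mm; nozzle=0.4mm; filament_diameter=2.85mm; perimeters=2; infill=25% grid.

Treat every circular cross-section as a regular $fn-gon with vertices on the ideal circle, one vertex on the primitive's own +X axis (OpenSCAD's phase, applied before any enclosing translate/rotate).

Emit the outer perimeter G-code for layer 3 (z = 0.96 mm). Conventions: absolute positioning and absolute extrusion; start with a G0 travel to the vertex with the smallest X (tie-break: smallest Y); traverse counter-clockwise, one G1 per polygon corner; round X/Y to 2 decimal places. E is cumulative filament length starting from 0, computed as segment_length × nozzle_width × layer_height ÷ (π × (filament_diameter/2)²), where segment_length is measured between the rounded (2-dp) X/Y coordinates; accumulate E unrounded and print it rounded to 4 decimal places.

G0 X0.00 Y4.33 Z0.96
G1 X2.50 Y5.00 E0.0519
G1 X5.75 Y4.13 E0.1194
G1 X8.13 Y1.75 E0.1870
G1 X8.60 Y0.00 E0.2233
G1 X25.00 Y0.00 E0.5524
G1 X25.00 Y10.00 E0.7530
G1 X16.50 Y10.00 E0.9236
G1 X15.56 Y6.50 E0.9963
G1 X13.00 Y3.94 E1.0689
G1 X9.50 Y3.00 E1.1417
G1 X6.00 Y3.94 E1.2144
G1 X3.44 Y6.50 E1.2870
G1 X2.50 Y10.00 E1.3597
G1 X0.00 Y10.00 E1.4099
G1 X0.00 Y4.33 E1.5237

At z = 0.96 mm: the cube is present — its section is the full 25×10 rectangle; the 23.5×28.5 cube at (10.5, 13) contributes its full rectangle; the cylinder at (2.5, -1.5): section is a regular 12-gon, circumradius r=6.5; the r=7 cylinder at (9.5, 10) contributes a regular 12-gon of circumradius 7; Taking the first minus the rest: starting from the 25×10 cube, the 23.5×28.5 cube at (10.5, 13) misses the remaining region (no effect); the r=6.5 cylinder at (2.5, -1.5) partially overlaps it — only the 33.90 mm² overlap (of its 126.75 mm²) is removed, clipping the outline; the r=7 cylinder at (9.5, 10) partially overlaps it — only the 73.50 mm² overlap (of its 147.00 mm²) is removed, clipping the outline — 1 connected region. The outline is a single polygon with 15 vertices. Extrusion per mm of travel: 0.4 × 0.32 / (π × 1.425²) = 0.020065. Accumulating E over each segment gives final E = 1.5237.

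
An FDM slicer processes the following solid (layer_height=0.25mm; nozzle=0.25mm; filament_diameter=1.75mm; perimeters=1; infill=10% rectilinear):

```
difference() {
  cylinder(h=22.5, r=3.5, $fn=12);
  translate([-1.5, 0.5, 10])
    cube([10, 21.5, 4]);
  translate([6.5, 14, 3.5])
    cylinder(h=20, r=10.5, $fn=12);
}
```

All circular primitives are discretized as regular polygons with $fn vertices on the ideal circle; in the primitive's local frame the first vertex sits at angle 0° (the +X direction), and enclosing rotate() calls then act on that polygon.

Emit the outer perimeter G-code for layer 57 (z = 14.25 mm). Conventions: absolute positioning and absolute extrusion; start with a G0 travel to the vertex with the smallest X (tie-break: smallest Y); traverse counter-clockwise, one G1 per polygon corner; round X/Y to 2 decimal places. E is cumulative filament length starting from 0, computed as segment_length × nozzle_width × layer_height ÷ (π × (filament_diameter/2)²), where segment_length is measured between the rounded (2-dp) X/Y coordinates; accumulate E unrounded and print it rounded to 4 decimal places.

G0 X-3.50 Y0.00 Z14.25
G1 X-3.03 Y-1.75 E0.0471
G1 X-1.75 Y-3.03 E0.0941
G1 X0.00 Y-3.50 E0.1412
G1 X1.75 Y-3.03 E0.1883
G1 X3.03 Y-1.75 E0.2353
G1 X3.50 Y0.00 E0.2824
G1 X3.03 Y1.75 E0.3295
G1 X1.75 Y3.03 E0.3765
G1 X0.00 Y3.50 E0.4236
G1 X-1.75 Y3.03 E0.4707
G1 X-3.03 Y1.75 E0.5177
G1 X-3.50 Y0.00 E0.5648

At z = 14.25 mm: the r=3.5 cylinder contributes a regular 12-gon of circumradius 3.5; the cube at (-1.5, 0.5) is absent (z outside [10, 14]); the r=10.5 cylinder at (6.5, 14) gives a regular 12-gon of circumradius 10.5 (constant along its height); Taking the first minus the rest: starting from the r=3.5 cylinder, the r=10.5 cylinder at (6.5, 14) misses the remaining region (no effect) — 1 connected region. The outline is a single polygon with 12 vertices. Extrusion per mm of travel: 0.25 × 0.25 / (π × 0.875²) = 0.025984. Accumulating E over each segment gives final E = 0.5648.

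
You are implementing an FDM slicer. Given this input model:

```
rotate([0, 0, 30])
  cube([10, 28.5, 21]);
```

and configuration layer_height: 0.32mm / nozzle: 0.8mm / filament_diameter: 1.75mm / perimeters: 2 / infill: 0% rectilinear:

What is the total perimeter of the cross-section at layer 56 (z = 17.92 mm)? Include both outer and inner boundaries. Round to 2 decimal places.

77.00 mm

At z = 17.92 mm: the 10×28.5 cube contributes its full rectangle (perimeter 77.00 mm); (rotated 30° about Z; rotation is an isometry so areas/perimeters/island counts are preserved). Overall, the cross-section is a single solid region. Total boundary length (outer) = 77.00 mm.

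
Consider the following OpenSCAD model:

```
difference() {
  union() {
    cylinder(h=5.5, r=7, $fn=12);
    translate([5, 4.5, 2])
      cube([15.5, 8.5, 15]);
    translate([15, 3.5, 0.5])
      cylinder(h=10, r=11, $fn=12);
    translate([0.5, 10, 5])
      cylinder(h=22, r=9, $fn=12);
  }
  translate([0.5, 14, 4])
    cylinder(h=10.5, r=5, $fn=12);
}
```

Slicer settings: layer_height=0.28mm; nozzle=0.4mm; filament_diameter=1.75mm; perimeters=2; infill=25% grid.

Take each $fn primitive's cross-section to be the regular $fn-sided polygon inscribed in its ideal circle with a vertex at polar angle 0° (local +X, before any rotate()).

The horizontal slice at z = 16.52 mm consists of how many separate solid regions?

1

At z = 16.52 mm: the cylinder is absent (z outside [0, 5.5]); the cube at (5, 4.5) (footprint 15.5×8.5) is included at this height; the cylinder at (15, 3.5) is not intersected at this z (z outside [0.5, 10.5]); the cylinder at (0.5, 10): section is a regular 12-gon, circumradius r=9; Merging all regions: the regions partially overlap (shared area 32.63 mm²), so overlapping operands fuse into one piece — 1 connected region; the cylinder at (0.5, 14) does not reach this height (z outside [4, 14.5]); Subtracting the remaining from the first: none of the subtracted shapes is present at this height, so the result so far is unchanged — 1 connected region. The result has 1 disconnected region.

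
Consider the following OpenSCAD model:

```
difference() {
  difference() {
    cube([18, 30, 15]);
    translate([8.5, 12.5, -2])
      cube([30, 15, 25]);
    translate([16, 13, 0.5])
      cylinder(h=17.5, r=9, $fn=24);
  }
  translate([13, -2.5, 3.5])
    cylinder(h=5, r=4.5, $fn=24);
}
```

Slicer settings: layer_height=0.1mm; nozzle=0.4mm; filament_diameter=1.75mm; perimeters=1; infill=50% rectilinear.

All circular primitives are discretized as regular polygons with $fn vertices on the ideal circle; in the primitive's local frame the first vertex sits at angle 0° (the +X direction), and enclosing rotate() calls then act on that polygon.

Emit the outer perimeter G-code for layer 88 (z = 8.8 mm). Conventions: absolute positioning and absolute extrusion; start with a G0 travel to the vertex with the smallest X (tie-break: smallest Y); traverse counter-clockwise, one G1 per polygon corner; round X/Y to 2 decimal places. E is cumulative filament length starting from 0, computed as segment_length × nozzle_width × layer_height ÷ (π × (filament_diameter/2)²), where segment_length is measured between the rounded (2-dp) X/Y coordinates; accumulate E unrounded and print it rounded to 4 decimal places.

At z = 8.8 mm: the cube is present — its section is the full 18×30 rectangle; the cube at (8.5, 12.5) is present — its section is the full 30×15 rectangle; the cylinder at (16, 13): section is a regular 24-gon, circumradius r=9; After the difference (first − rest): starting from the 18×30 cube, the 30×15 cube at (8.5, 12.5) partially overlaps it — only the 142.50 mm² overlap (of its 450.00 mm²) is removed, clipping the outline; the r=9 cylinder at (16, 13) partially overlaps it — only the 80.69 mm² overlap (of its 251.57 mm²) is removed, clipping the outline — 1 connected region; the cylinder at (13, -2.5) is absent (z outside [3.5, 8.5]); After the difference (first − rest): none of the subtracted shapes is present at this height, so that combined region is unchanged — 1 connected region. The outline is a single polygon with 17 vertices. Extrusion per mm of travel: 0.4 × 0.1 / (π × 0.875²) = 0.016630. Accumulating E over each segment gives final E = 1.8820.

G0 X0.00 Y0.00 Z8.80
G1 X18.00 Y0.00 E0.2993
G1 X18.00 Y4.26 E0.3702
G1 X16.00 Y4.00 E0.4037
G1 X13.67 Y4.31 E0.4428
G1 X11.50 Y5.21 E0.4819
G1 X9.64 Y6.64 E0.5209
G1 X8.21 Y8.50 E0.5599
G1 X7.31 Y10.67 E0.5990
G1 X7.00 Y13.00 E0.6381
G1 X7.31 Y15.33 E0.6772
G1 X8.21 Y17.50 E0.7162
G1 X8.50 Y17.88 E0.7242
G1 X8.50 Y27.50 E0.8842
G1 X18.00 Y27.50 E1.0421
G1 X18.00 Y30.00 E1.0837
G1 X0.00 Y30.00 E1.3831
G1 X0.00 Y0.00 E1.8820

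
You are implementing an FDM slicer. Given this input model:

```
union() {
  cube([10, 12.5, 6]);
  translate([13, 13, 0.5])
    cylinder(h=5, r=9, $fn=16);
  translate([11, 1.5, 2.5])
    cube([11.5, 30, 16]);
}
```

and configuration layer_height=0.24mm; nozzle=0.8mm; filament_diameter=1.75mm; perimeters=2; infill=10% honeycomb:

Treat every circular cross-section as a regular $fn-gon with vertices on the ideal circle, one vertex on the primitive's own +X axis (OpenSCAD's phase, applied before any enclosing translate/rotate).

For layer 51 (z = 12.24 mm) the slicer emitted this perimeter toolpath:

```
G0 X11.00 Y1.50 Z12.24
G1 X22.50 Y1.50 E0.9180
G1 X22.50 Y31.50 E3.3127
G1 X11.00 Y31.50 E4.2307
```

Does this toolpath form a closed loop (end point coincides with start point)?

Start point (G0): (11.00, 1.50). End point (last G1): the path does not return to the start — open.

no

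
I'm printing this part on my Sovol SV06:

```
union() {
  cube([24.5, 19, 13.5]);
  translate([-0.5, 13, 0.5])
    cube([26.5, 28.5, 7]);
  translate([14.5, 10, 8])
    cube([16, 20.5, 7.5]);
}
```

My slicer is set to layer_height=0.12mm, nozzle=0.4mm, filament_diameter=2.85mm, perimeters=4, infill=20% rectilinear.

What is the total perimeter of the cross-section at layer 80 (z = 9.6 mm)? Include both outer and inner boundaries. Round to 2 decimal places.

At z = 9.6 mm: the cube (footprint 24.5×19) is included at this height (perimeter 87.00 mm); the cube at (-0.5, 13) does not reach this height (z outside [0.5, 7.5]); the cube at (14.5, 10) is present — its section is the full 16×20.5 rectangle (perimeter 73.00 mm); Combining (union): the regions partially overlap (shared area 90.00 mm²), so the edge portions inside another operand are dropped and the merged outline is re-measured after clipping — boundary = 122.00 mm. Overall, the cross-section is a single solid region. Total boundary length (outer) = 122.00 mm.

122.00 mm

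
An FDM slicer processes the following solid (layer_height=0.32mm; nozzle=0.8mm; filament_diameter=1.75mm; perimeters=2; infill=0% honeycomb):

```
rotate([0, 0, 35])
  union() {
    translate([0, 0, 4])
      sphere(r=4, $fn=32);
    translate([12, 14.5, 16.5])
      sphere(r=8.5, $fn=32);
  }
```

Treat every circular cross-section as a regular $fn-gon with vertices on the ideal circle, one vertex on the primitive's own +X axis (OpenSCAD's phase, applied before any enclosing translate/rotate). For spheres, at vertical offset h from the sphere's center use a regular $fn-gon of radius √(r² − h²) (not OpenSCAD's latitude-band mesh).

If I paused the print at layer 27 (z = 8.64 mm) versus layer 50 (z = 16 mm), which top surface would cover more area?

layer 50 (z = 16 mm)

Layer 27 (z = 8.64): the sphere is not intersected at this z (|z−center|=4.640 > r=4); the r=8.5 sphere at (12, 14.5) slices to a regular 32-gon of circumradius 3.236 (√(r²−h²) with h=7.86 from center) (area = (32/2)·3.236²·sin(360°/32) = 32.68 mm²); Merging all regions: only the r=8.5 sphere at (12, 14.5) is present, so the union is just that shape — area = 32.68 mm²; (whole slice rotated 35° about Z — lengths, areas and connectivity unchanged). So its area = 32.68 mm². Layer 50 (z = 16): the sphere does not reach this height (|z−center|=12.000 > r=4); the sphere at (12, 14.5): section is a regular 32-gon, circumradius = √(r²−h²) = √(8.5²−0.5²) = 8.485 (area = (32/2)·8.485²·sin(360°/32) = 224.74 mm²); Merging all regions: only the r=8.5 sphere at (12, 14.5) is present, so the union is just that shape — area = 224.74 mm²; (rotated 35° about Z; rotation is an isometry so areas/perimeters/island counts are preserved). So its area = 224.74 mm². Layer 50 is larger (224.74 vs 32.68 mm²).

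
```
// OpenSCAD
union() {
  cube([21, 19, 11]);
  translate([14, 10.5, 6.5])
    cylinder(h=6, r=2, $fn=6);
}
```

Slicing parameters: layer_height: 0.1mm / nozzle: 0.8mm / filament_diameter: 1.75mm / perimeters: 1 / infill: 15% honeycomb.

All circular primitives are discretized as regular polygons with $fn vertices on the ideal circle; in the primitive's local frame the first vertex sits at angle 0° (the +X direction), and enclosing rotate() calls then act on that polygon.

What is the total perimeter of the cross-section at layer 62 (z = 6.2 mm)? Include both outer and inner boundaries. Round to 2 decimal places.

80.00 mm

At z = 6.2 mm: the 21×19 cube contributes its full rectangle (perimeter 80.00 mm); the cylinder at (14, 10.5) does not reach this height (z outside [6.5, 12.5]); Combining (union): only the 21×19 cube is present, so the union is just that shape — boundary = 80.00 mm. Overall, the cross-section is a single solid region. Total boundary length (outer) = 80.00 mm.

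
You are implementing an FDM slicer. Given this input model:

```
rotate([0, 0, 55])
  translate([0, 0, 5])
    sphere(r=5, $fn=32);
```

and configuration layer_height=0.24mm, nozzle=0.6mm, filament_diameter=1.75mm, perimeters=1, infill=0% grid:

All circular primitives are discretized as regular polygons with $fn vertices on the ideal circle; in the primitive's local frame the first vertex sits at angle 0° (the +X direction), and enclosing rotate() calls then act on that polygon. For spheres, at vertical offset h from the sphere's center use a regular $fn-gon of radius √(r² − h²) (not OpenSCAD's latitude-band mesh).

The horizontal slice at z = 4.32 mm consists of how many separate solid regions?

1

At z = 4.32 mm: the r=5 sphere contributes a regular 32-gon of circumradius √(5²−0.68²) = 4.954; (rotated 55° about Z; rotation is an isometry so areas/perimeters/island counts are preserved). The result has 1 disconnected region.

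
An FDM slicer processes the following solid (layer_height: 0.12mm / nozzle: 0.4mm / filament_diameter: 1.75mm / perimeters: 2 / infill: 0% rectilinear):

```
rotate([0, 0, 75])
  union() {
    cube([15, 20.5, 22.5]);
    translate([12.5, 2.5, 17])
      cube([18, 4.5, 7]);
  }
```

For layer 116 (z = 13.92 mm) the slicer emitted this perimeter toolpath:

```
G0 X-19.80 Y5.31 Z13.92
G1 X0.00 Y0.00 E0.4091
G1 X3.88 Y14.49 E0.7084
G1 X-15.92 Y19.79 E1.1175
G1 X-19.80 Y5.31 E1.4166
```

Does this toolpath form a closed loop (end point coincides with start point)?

Start point (G0): (-19.80, 5.31). End point (last G1): the path returns to the start — closed.

yes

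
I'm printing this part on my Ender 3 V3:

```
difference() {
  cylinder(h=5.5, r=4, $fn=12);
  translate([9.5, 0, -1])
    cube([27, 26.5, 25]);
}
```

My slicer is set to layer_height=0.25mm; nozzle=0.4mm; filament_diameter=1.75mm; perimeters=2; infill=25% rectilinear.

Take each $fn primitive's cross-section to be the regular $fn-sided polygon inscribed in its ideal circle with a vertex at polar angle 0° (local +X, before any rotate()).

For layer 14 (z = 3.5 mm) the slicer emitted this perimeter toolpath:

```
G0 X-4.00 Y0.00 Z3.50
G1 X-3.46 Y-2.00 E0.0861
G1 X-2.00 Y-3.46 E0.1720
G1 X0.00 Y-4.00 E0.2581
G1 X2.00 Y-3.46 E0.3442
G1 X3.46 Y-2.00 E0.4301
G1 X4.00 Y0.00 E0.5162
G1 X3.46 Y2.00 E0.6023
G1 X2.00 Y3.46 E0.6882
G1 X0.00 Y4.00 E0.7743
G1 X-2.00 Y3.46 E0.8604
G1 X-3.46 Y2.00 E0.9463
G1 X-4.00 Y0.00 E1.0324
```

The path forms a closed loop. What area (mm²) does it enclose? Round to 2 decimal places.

Apply the shoelace formula to the sequence of (X, Y) vertices; enclosed area = 47.94 mm².

47.94 mm²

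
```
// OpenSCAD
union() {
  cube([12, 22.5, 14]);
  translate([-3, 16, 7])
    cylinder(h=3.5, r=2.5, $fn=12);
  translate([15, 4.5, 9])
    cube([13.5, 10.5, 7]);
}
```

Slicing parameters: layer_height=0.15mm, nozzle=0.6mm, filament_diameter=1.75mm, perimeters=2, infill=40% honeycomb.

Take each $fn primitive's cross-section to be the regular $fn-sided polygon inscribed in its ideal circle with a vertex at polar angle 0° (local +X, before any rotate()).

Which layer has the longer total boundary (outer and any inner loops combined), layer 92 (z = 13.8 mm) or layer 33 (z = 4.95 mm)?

Layer 92 (z = 13.8): the cube is present — its section is the full 12×22.5 rectangle (perimeter 69.00 mm); the cylinder at (-3, 16) does not reach this height (z outside [7, 10.5]); the cube at (15, 4.5) (footprint 13.5×10.5) is included at this height (perimeter 48.00 mm); Combining (union): the 2 present regions are separate (no shared area or edge), so areas and boundary lengths simply add and each stays a separate island — boundary = 117.00 mm. So its perimeter = 117.00 mm. Layer 33 (z = 4.95): the cube is present — its section is the full 12×22.5 rectangle (perimeter 69.00 mm); the cylinder at (-3, 16) is absent (z outside [7, 10.5]); the cube at (15, 4.5) is absent (z outside [9, 16]); Taking the union: only the 12×22.5 cube is present, so the union is just that shape — boundary = 69.00 mm. So its perimeter = 69.00 mm. Layer 92 is larger (117.00 vs 69.00 mm).

layer 92 (z = 13.8 mm)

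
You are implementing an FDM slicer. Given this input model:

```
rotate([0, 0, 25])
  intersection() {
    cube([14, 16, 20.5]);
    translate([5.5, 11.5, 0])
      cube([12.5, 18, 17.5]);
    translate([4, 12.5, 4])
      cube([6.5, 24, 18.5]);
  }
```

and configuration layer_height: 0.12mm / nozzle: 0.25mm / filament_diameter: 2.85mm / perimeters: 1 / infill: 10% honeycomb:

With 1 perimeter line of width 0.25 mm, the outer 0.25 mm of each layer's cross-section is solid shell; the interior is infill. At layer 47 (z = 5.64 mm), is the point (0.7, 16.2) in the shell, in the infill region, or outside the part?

At z = 5.64 mm: the cube (footprint 14×16) is included at this height; the cube at (5.5, 11.5) is present — its section is the full 12.5×18 rectangle; the cube at (4, 12.5) is present — its section is the full 6.5×24 rectangle; After intersecting: the 12.5×18 cube at (5.5, 11.5) partially overlaps the 14×16 cube; clipping to the common part keeps 38.25 mm²; the 6.5×24 cube at (4, 12.5) partially overlaps the running intersection; clipping to the common part keeps 17.50 mm² — 1 connected region; (whole slice rotated 25° about Z — lengths, areas and connectivity unchanged). Overall, the cross-section is a single solid region. Undo the 25° rotation: the query point maps to (7.481, 14.386) in the un-rotated model frame. The nearest boundary edge runs (5.50, 16.00)→(10.50, 16.00); distance from the point to it = 1.61 mm. The point is inside the cross-section and 1.61 mm from the nearest boundary — more than the 0.25 mm shell width (1 × 0.25), so it's in the infill interior.

infill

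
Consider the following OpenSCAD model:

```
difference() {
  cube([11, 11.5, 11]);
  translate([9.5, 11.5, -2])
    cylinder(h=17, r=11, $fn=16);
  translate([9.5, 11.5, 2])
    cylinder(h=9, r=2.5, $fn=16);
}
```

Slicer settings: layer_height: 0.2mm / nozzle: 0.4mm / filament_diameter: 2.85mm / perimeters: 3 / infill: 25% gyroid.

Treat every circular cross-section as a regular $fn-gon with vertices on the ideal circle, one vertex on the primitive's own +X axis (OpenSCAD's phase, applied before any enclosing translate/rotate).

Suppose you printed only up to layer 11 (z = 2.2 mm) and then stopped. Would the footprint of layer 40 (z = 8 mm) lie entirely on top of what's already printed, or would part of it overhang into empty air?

entirely on top

Compare the two slices. At z = 2.2: the cube is present — its section is the full 11×11.5 rectangle (area 126.50 mm²); the cylinder at (9.5, 11.5): section is a regular 16-gon, circumradius r=11 (area = (16/2)·11.000²·sin(360°/16) = 370.44 mm²); the r=2.5 cylinder at (9.5, 11.5) contributes a regular 16-gon of circumradius 2.5 (area = (16/2)·2.500²·sin(360°/16) = 19.13 mm²); Subtracting the remaining from the first: starting from the 11×11.5 cube (126.50 mm²), the r=11 cylinder at (9.5, 11.5) partially overlaps it — only the 104.01 mm² overlap (of its 370.44 mm²) is removed, clipping the outline; the r=2.5 cylinder at (9.5, 11.5) misses the remaining region (no effect) — area = 22.49 mm². At z = 8: the 11×11.5 cube contributes its full rectangle (area 126.50 mm²); the cylinder at (9.5, 11.5): section is a regular 16-gon, circumradius r=11 (area = (16/2)·11.000²·sin(360°/16) = 370.44 mm²); the r=2.5 cylinder at (9.5, 11.5) gives a regular 16-gon of circumradius 2.5 (constant along its height) (area = (16/2)·2.500²·sin(360°/16) = 19.13 mm²); After the difference (first − rest): starting from the 11×11.5 cube (126.50 mm²), the r=11 cylinder at (9.5, 11.5) partially overlaps it — only the 104.01 mm² overlap (of its 370.44 mm²) is removed, clipping the outline; the r=2.5 cylinder at (9.5, 11.5) misses the remaining region (no effect) — area = 22.49 mm². Checking containment: the cross-section at z = 8 is a subset of the cross-section at z = 2.2.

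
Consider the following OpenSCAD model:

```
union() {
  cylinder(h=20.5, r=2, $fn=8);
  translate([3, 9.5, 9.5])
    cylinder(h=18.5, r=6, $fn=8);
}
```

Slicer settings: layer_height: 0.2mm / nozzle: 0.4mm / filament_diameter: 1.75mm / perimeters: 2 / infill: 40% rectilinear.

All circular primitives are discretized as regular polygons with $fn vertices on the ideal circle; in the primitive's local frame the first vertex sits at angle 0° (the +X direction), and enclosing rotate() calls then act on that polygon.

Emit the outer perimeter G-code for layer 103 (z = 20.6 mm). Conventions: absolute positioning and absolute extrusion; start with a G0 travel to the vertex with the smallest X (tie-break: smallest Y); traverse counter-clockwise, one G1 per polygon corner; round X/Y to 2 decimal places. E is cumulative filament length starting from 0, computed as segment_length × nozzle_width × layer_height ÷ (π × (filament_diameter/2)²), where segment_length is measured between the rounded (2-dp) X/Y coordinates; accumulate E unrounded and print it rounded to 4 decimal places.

At z = 20.6 mm: the cylinder does not reach this height (z outside [0, 20.5]); the cylinder at (3, 9.5): section is a regular 8-gon, circumradius r=6; Combining (union): only the r=6 cylinder at (3, 9.5) is present, so the union is just that shape — 1 connected region. The outline is a single polygon with 8 vertices. Extrusion per mm of travel: 0.4 × 0.2 / (π × 0.875²) = 0.033260. Accumulating E over each segment gives final E = 1.2215.

G0 X-3.00 Y9.50 Z20.60
G1 X-1.24 Y5.26 E0.1527
G1 X3.00 Y3.50 E0.3054
G1 X7.24 Y5.26 E0.4581
G1 X9.00 Y9.50 E0.6108
G1 X7.24 Y13.74 E0.7634
G1 X3.00 Y15.50 E0.9161
G1 X-1.24 Y13.74 E1.0688
G1 X-3.00 Y9.50 E1.2215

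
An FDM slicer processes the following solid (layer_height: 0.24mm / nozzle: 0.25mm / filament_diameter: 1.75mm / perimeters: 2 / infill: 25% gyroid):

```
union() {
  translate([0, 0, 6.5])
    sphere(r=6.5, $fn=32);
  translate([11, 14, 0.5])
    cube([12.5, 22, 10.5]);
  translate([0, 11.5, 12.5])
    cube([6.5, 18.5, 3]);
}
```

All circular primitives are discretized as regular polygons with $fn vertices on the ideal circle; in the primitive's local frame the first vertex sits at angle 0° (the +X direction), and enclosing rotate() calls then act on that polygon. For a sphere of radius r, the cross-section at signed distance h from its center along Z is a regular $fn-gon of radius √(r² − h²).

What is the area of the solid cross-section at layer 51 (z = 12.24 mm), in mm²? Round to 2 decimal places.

At z = 12.24 mm: the sphere: section is a regular 32-gon, circumradius = √(r²−h²) = √(6.5²−5.74²) = 3.050 (area = (32/2)·3.050²·sin(360°/32) = 29.04 mm²); the cube at (11, 14) does not reach this height (z outside [0.5, 11]); the cube at (0, 11.5) does not reach this height (z outside [12.5, 15.5]); Combining (union): only the r=6.5 sphere is present, so the union is just that shape — area = 29.04 mm². Overall, the cross-section is a single solid region. Net area = 29.04 mm².

29.04 mm²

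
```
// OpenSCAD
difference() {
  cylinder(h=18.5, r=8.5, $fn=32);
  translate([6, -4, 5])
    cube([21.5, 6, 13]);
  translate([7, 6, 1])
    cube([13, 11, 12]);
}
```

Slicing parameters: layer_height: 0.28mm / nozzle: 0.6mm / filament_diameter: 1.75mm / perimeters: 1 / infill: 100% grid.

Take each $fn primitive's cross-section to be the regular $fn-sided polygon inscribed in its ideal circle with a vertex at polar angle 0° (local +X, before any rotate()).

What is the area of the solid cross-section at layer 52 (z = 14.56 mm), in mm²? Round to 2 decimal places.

212.15 mm²

At z = 14.56 mm: the r=8.5 cylinder contributes a regular 32-gon of circumradius 8.5 (area = (32/2)·8.500²·sin(360°/32) = 225.52 mm²); the 21.5×6 cube at (6, -4) contributes its full rectangle (area 129.00 mm²); the cube at (7, 6) is not intersected at this z (z outside [1, 13]); After the difference (first − rest): starting from the r=8.5 cylinder (225.52 mm²), the 21.5×6 cube at (6, -4) partially overlaps it — only the 13.38 mm² overlap (of its 129.00 mm²) is removed, clipping the outline — area = 212.15 mm². Overall, the cross-section is a single solid region. Net area = 212.15 mm².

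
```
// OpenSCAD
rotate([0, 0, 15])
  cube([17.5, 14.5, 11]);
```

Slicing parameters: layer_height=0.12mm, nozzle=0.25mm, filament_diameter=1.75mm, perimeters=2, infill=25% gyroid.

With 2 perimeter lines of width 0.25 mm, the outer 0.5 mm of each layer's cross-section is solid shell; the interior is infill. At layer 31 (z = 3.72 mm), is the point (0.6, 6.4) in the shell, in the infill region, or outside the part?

At z = 3.72 mm: the cube (footprint 17.5×14.5) is included at this height; (whole slice rotated 15° about Z — lengths, areas and connectivity unchanged). Overall, the cross-section is a single solid region. Undo the 15° rotation: the query point maps to (2.236, 6.027) in the un-rotated model frame. The nearest boundary edge runs (0.00, 14.50)→(0.00, 0.00); distance from the point to it = 2.24 mm. The point is inside the cross-section and 2.24 mm from the nearest boundary — more than the 0.5 mm shell width (2 × 0.25), so it's in the infill interior.

infill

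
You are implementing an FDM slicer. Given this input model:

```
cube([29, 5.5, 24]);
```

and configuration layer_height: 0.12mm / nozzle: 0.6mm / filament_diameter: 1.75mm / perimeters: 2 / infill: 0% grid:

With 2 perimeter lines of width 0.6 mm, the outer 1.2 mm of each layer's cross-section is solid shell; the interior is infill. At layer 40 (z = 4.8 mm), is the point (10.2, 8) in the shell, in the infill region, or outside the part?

outside

At z = 4.8 mm: the cube (footprint 29×5.5) is included at this height. Overall, the cross-section is a single solid region. The nearest boundary edge runs (29.00, 5.50)→(0.00, 5.50); distance from the point to it = 2.50 mm. The point is not inside any of the regions above, so it lies outside the cross-section (2.50 mm from the nearest boundary).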